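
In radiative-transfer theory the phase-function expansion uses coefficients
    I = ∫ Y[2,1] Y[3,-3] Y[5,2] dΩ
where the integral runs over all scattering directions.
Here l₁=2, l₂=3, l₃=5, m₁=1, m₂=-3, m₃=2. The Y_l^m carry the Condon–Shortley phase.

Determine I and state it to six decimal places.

0.063396

Checks pass: Σm=0; 10 even; l₃=5∈[1,5].
(2·2+1)(2·3+1)(2·5+1) = 385
Δ: 0! 4! 6! / 11! → 1/2310
sum: t=0:+1/144 = 1/144
3j²(2 3 5; 0 0 0) = Δ·Π!·Σ² = 10/231  (sign -1)
sum: t=0:+1/4320 = 1/4320
3j²(2 3 5; 1 -3 2) = Δ·Π!·Σ² = 1/330  (sign -1)
combine: 4πI² = 385·10/231·1/330 = 5/99
take √, sign +1: I = 0.06339609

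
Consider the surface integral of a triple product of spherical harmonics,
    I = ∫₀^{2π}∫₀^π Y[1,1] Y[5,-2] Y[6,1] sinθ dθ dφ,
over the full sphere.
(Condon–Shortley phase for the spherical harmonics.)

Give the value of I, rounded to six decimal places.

-0.129207

Rules hold: Σm=0, L=12 even, 4≤6≤6.
N = 3·11·13 = 429
Δ = 0!·2!·10!/13! = 1/858
Racah Σ t=0..0: t=0:+1/14400 = 1/14400
⇒ 3j(1 5 6; 0 0 0)² = 6/143, sgn +1
Racah Σ t=0..0: t=0:+1/60480 = 1/60480
⇒ 3j(1 5 6; 1 -2 1)² = 5/429, sgn -1
4πI² = N·(3j₀)²·(3jₘ)² = 30/143
I = -1·√(0.20979/4π) = -0.12920749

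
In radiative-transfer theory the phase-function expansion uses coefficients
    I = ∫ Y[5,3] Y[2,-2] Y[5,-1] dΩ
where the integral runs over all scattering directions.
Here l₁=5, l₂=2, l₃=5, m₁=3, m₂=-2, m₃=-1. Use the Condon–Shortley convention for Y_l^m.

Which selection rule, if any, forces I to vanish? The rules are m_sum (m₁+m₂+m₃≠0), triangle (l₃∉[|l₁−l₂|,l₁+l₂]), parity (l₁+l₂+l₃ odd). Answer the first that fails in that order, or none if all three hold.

none

m₁+m₂+m₃ = 3 − 2 − 1 = 0  ✓
triangle: |5−2|=3 ≤ l₃=5 ≤ 5+2=7  ✓
parity: l₁+l₂+l₃ = 12 is even  ✓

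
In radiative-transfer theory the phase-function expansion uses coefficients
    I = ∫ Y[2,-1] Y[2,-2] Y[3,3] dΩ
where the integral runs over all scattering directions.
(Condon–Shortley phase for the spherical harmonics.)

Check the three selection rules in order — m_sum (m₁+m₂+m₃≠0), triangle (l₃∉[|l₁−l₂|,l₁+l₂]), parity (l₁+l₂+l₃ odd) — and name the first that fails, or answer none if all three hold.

parity

azimuthal sum: -1 − 2 + 3 = 0  ✓
0 ≤ 3 ≤ 4 (triangle on l)  ✓
L = 2 + 2 + 3 = 7 (odd)  ✗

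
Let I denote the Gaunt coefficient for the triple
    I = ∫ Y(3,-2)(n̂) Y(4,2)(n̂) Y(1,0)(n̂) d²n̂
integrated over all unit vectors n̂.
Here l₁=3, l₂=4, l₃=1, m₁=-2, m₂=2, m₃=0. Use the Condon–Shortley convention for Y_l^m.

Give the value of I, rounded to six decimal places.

0.213244

Checks pass: Σm=0; 8 even; l₃=1∈[1,7].
(2·3+1)(2·4+1)(2·1+1) = 189
Δ: 6! 0! 2! / 9! → 1/252
sum: t=3:−1/36 = -1/36
3j²(3 4 1; 0 0 0) = Δ·Π!·Σ² = 4/63  (sign +1)
sum: t=5:−1/120 = -1/120
3j²(3 4 1; -2 2 0) = Δ·Π!·Σ² = 1/21  (sign +1)
combine: 4πI² = 189·4/63·1/21 = 4/7
take √, sign +1: I = 0.21324362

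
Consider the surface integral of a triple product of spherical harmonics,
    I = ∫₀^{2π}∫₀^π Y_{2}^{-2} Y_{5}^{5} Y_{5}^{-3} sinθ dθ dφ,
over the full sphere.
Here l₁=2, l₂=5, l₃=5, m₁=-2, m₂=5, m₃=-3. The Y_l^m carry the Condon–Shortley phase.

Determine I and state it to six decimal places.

Rules hold: Σm=0, L=12 even, 3≤5≤7.
N = 5·11·11 = 605
Δ = 2!·2!·8!/13! = 1/38610
Racah Σ t=0..2: t=0:+1/2880 t=1:−1/576 t=2:+1/2880 = -1/960
⇒ 3j(2 5 5; 0 0 0)² = 10/429, sgn +1
Racah Σ t=2..2: t=2:+1/161280 = 1/161280
⇒ 3j(2 5 5; -2 5 -3)² = 1/143, sgn +1
4πI² = N·(3j₀)²·(3jₘ)² = 50/507
I = +1·√(0.0986193/4π) = 0.08858824

0.088588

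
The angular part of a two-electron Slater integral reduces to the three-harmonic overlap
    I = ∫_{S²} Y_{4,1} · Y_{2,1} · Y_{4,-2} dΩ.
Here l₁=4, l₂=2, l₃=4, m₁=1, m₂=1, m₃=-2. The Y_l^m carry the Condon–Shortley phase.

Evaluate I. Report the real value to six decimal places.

Checks pass: Σm=0; 10 even; l₃=4∈[2,6].
(2·4+1)(2·2+1)(2·4+1) = 405
Δ: 2! 6! 2! / 11! → 1/13860
sum: t=0:+1/192 t=1:−1/36 t=2:+1/192 = -5/288
3j²(4 2 4; 0 0 0) = Δ·Π!·Σ² = 20/693  (sign -1)
sum: t=1:−1/96 t=2:+1/240 = -1/160
3j²(4 2 4; 1 1 -2) = Δ·Π!·Σ² = 27/1540  (sign -1)
combine: 4πI² = 405·20/693·27/1540 = 1215/5929
take √, sign +1: I = 0.12770047

0.127700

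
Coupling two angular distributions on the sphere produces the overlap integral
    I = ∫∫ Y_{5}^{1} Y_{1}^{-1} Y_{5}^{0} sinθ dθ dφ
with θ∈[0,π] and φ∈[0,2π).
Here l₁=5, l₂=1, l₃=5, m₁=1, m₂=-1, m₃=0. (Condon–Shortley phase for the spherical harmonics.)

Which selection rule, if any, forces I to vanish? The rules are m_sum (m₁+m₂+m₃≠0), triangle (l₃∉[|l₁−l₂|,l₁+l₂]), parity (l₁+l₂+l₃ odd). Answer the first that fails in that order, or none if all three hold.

Σmᵢ = 0  ✓
l₃∈[|l₁−l₂|,l₁+l₂]=[4,6], have l₃=5  ✓
Σlᵢ = 11 ⇒ odd  ✗

parity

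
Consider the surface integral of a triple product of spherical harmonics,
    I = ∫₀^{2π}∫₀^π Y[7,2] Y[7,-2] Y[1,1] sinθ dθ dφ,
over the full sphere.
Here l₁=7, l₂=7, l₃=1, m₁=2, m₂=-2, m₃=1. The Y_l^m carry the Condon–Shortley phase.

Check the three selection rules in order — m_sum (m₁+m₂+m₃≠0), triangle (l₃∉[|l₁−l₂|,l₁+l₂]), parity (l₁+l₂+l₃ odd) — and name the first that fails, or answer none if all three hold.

m_sum

Σmᵢ = 1  ✗
l₃∈[|l₁−l₂|,l₁+l₂]=[0,14], have l₃=1
Σlᵢ = 15 ⇒ odd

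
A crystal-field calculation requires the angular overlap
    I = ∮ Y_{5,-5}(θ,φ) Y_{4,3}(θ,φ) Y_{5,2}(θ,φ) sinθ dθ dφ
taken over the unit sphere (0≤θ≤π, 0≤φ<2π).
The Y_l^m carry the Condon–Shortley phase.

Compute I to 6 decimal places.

0.140629

Rules hold: Σm=0, L=14 even, 1≤5≤9.
N = 11·9·11 = 1089
Δ = 4!·6!·4!/15! = 1/3153150
Racah Σ t=0..4: t=0:+1/69120 t=1:−1/1728 t=2:+1/576 t=3:−1/1728 t=4:+1/69120 = 7/11520
⇒ 3j(5 4 5; 0 0 0)² = 2/143, sgn -1
Racah Σ t=4..4: t=4:+1/103680 = 1/103680
⇒ 3j(5 4 5; -5 3 2)² = 7/429, sgn -1
4πI² = N·(3j₀)²·(3jₘ)² = 42/169
I = +1·√(0.248521/4π) = 0.14062948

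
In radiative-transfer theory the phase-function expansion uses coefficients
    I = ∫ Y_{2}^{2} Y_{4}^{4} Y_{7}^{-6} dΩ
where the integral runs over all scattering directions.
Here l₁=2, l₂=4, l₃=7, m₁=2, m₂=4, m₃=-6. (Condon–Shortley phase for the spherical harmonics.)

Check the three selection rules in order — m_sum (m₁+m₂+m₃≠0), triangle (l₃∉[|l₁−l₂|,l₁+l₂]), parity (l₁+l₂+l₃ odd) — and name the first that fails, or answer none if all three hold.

m₁+m₂+m₃ = 2 + 4 − 6 = 0  ✓
triangle: |2−4|=2 ≤ l₃=7 ≤ 2+4=6  ✗
parity: l₁+l₂+l₃ = 13 is odd

triangle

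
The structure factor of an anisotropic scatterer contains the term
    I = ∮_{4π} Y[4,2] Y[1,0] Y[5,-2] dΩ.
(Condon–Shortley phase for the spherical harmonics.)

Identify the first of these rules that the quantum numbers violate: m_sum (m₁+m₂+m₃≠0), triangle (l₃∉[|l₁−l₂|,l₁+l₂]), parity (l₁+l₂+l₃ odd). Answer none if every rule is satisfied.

none

Σmᵢ = 0  ✓
l₃∈[|l₁−l₂|,l₁+l₂]=[3,5], have l₃=5  ✓
Σlᵢ = 10 ⇒ even  ✓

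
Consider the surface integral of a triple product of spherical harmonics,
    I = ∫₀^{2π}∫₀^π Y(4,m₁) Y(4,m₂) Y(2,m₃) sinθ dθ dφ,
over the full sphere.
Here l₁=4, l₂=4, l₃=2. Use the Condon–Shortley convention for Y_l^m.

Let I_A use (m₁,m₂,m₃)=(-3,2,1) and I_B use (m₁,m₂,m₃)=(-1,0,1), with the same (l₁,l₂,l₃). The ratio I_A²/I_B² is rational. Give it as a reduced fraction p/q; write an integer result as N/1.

Shared (l₁,l₂,l₃)=(4,4,2): N and (l;000)² cancel in I_A²/I_B².
A: Δ = 6!·2!·2!/11! = 1/13860; Racah Σ t=5..6: t=5:−1/240 t=6:+1/1440 = -1/288; ⇒ 3j(4 4 2; -3 2 1)² = 5/132, sgn +1
B: Δ = 6!·2!·2!/11! = 1/13860; Racah Σ t=3..4: t=3:−1/72 t=4:+1/96 = -1/288; ⇒ 3j(4 4 2; -1 0 1)² = 1/462, sgn +1
I_A²/I_B² = (5/132)/(1/462) = 35/2

35/2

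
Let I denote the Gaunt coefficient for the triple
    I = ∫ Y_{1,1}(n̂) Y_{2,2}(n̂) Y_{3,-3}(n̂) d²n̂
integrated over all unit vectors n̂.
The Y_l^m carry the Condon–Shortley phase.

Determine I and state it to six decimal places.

Rules hold: Σm=0, L=6 even, 1≤3≤3.
N = 3·5·7 = 105
Δ = 0!·2!·4!/7! = 1/105
Racah Σ t=0..0: t=0:+1/4 = 1/4
⇒ 3j(1 2 3; 0 0 0)² = 3/35, sgn -1
Racah Σ t=0..0: t=0:+1/48 = 1/48
⇒ 3j(1 2 3; 1 2 -3)² = 1/7, sgn +1
4πI² = N·(3j₀)²·(3jₘ)² = 9/7
I = -1·√(1.28571/4π) = -0.31986543

-0.319865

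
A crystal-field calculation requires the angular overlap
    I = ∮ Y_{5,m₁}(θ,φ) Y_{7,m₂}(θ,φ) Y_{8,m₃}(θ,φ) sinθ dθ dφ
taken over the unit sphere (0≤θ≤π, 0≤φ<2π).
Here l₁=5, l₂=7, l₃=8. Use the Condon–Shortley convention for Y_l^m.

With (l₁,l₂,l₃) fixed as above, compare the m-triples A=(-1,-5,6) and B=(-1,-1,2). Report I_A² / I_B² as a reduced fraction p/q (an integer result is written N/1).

55055/38809

l's match ⇒ only the (l;m) 3-j factors differ between A and B.
A: triangle coeff Δ(5,7,8) = 1/814773960; Σ_t [0,2]: t=0:+1/1393459200 t=1:−1/261273600 t=2:+1/696729600 = -1/597196800; (3j)²=77/7752 [(5 7 8; -1 -5 6)], sign=-1
B: triangle coeff Δ(5,7,8) = 1/814773960; Σ_t [0,4]: t=0:+1/298598400 t=1:−1/10368000 t=2:+1/3317760 t=3:−1/6531840 t=4:+1/92897280 = 197/2985984000; (3j)²=38809/5542680 [(5 7 8; -1 -1 2)], sign=+1
I_A²/I_B² = (77/7752)/(38809/5542680) = 55055/38809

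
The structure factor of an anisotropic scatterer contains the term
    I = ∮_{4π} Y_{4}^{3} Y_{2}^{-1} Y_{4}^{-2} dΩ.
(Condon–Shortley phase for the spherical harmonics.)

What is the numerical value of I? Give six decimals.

m-sum 0 ✓  L=10 even ✓  2≤4≤6 ✓
Π(2lᵢ+1) = 9×5×9 = 405
triangle coeff Δ(4,2,4) = 1/13860
Σ_t [0,2]: t=0:+1/192 t=1:−1/36 t=2:+1/192 = -5/288
(3j)²=20/693 [(4 2 4; 0 0 0)], sign=-1
Σ_t [0,1]: t=0:+1/240 t=1:−1/1440 = 1/288
(3j)²=5/132 [(4 2 4; 3 -1 -2)], sign=+1
⇒ 4πI² = 375/847
I = (-1)√(375/847/(4π)) = -0.18770204

-0.187702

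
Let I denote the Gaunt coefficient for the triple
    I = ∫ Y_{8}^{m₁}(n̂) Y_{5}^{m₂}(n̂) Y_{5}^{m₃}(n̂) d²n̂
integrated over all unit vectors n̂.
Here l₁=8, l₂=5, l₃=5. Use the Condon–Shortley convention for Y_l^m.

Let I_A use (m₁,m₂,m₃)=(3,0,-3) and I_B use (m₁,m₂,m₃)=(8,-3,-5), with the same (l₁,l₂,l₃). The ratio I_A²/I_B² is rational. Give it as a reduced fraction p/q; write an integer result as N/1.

Shared (l₁,l₂,l₃)=(8,5,5): N and (l;000)² cancel in I_A²/I_B².
A: Δ = 8!·8!·2!/19! = 1/37413090; Racah Σ t=3..5: t=3:−1/2073600 t=4:+1/2903040 t=5:−1/58060800 = -1/6451200; ⇒ 3j(8 5 5; 3 0 -3)² = 15/4199, sgn -1
B: Δ = 8!·8!·2!/19! = 1/37413090; Racah Σ t=0..0: t=0:+1/3251404800 = 1/3251404800; ⇒ 3j(8 5 5; 8 -3 -5)² = 5/323, sgn +1
I_A²/I_B² = (15/4199)/(5/323) = 3/13

3/13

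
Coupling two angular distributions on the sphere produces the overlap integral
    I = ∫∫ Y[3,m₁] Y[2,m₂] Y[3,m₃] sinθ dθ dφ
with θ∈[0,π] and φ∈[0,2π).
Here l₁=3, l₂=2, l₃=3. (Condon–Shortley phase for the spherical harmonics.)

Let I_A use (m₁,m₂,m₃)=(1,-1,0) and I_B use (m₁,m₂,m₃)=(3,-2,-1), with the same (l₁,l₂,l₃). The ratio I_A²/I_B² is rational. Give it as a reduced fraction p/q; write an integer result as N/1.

l's match ⇒ only the (l;m) 3-j factors differ between A and B.
A: triangle coeff Δ(3,2,3) = 1/3780; Σ_t [0,1]: t=0:+1/8 t=1:−1/12 = 1/24; (3j)²=1/210 [(3 2 3; 1 -1 0)], sign=-1
B: triangle coeff Δ(3,2,3) = 1/3780; Σ_t [0,0]: t=0:+1/96 = 1/96; (3j)²=1/42 [(3 2 3; 3 -2 -1)], sign=+1
I_A²/I_B² = (1/210)/(1/42) = 1/5

1/5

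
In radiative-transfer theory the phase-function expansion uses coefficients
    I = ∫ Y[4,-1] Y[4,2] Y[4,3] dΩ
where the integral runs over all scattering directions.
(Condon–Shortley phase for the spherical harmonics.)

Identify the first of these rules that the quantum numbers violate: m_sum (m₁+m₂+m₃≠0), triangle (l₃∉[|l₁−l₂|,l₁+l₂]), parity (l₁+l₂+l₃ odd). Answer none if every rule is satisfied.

m_sum

m₁+m₂+m₃ = -1 + 2 + 3 = 4  ✗
triangle: |4−4|=0 ≤ l₃=4 ≤ 4+4=8
parity: l₁+l₂+l₃ = 12 is even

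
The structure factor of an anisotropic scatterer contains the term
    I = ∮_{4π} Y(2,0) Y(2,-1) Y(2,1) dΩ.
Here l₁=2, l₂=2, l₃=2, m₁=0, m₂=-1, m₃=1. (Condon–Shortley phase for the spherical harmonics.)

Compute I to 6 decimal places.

m-sum 0 ✓  L=6 even ✓  0≤2≤4 ✓
Π(2lᵢ+1) = 5×5×5 = 125
triangle coeff Δ(2,2,2) = 1/630
Σ_t [0,2]: t=0:+1/8 t=1:−1/1 t=2:+1/8 = -3/4
(3j)²=2/35 [(2 2 2; 0 0 0)], sign=-1
Σ_t [0,1]: t=0:+1/4 t=1:−1/2 = -1/4
(3j)²=1/70 [(2 2 2; 0 -1 1)], sign=+1
⇒ 4πI² = 5/49
I = (-1)√(5/49/(4π)) = -0.09011188

-0.090112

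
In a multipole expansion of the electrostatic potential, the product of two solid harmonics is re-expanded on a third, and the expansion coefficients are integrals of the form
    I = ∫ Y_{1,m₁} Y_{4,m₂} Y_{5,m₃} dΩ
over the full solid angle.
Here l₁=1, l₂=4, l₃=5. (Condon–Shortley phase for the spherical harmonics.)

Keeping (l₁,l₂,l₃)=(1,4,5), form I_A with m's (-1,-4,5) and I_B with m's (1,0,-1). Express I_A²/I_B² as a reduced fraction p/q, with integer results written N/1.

3/1

Same 1,4,5: normalisation and zero-m 3j drop out of the ratio.
A: Δ: 0! 2! 8! / 11! → 1/495; sum: t=0:+1/80640 = 1/80640; 3j²(1 4 5; -1 -4 5) = Δ·Π!·Σ² = 1/11  (sign +1)
B: Δ: 0! 2! 8! / 11! → 1/495; sum: t=0:+1/1152 = 1/1152; 3j²(1 4 5; 1 0 -1) = Δ·Π!·Σ² = 1/33  (sign +1)
I_A²/I_B² = (1/11)/(1/33) = 3/1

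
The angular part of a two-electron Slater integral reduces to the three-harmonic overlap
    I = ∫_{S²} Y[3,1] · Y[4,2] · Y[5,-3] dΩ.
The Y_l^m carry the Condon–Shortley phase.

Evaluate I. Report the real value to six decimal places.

-0.144236

Checks pass: Σm=0; 12 even; l₃=5∈[1,7].
(2·3+1)(2·4+1)(2·5+1) = 693
Δ: 2! 4! 6! / 13! → 1/180180
sum: t=0:+1/576 t=1:−1/144 t=2:+1/576 = -1/288
3j²(3 4 5; 0 0 0) = Δ·Π!·Σ² = 20/1001  (sign +1)
sum: t=0:+1/5760 t=1:−1/720 t=2:+1/2304 = -1/1280
3j²(3 4 5; 1 2 -3) = Δ·Π!·Σ² = 27/1430  (sign -1)
combine: 4πI² = 693·20/1001·27/1430 = 486/1859
take √, sign -1: I = -0.14423595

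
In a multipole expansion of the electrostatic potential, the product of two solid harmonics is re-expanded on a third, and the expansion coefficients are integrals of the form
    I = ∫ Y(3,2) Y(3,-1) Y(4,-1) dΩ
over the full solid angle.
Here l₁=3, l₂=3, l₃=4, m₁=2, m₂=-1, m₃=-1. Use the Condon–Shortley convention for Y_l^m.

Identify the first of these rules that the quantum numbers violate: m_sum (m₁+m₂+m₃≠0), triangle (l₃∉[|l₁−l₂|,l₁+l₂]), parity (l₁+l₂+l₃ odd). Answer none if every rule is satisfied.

none

m₁+m₂+m₃ = 2 − 1 − 1 = 0  ✓
triangle: |3−3|=0 ≤ l₃=4 ≤ 3+3=6  ✓
parity: l₁+l₂+l₃ = 10 is even  ✓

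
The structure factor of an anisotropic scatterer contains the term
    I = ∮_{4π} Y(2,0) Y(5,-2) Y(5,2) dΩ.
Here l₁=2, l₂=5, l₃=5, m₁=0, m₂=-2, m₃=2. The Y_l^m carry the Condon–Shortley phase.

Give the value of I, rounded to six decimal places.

0.097044

Checks pass: Σm=0; 12 even; l₃=5∈[3,7].
(2·2+1)(2·5+1)(2·5+1) = 605
Δ: 2! 2! 8! / 13! → 1/38610
sum: t=0:+1/2880 t=1:−1/576 t=2:+1/2880 = -1/960
3j²(2 5 5; 0 0 0) = Δ·Π!·Σ² = 10/429  (sign +1)
sum: t=0:+1/2880 t=1:−1/1440 t=2:+1/20160 = -1/3360
3j²(2 5 5; 0 -2 2) = Δ·Π!·Σ² = 6/715  (sign +1)
combine: 4πI² = 605·10/429·6/715 = 20/169
take √, sign +1: I = 0.09704356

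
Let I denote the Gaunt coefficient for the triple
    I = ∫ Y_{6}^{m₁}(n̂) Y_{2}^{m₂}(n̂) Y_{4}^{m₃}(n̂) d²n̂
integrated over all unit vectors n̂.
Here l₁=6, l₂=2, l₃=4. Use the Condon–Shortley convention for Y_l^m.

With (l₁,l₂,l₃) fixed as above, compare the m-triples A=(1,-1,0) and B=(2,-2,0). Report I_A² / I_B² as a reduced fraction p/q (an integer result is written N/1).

5/2

Same 6,2,4: normalisation and zero-m 3j drop out of the ratio.
A: Δ: 4! 8! 0! / 13! → 1/6435; sum: t=1:−1/3456 = -1/3456; 3j²(6 2 4; 1 -1 0) = Δ·Π!·Σ² = 35/1287  (sign -1)
B: Δ: 4! 8! 0! / 13! → 1/6435; sum: t=0:+1/13824 = 1/13824; 3j²(6 2 4; 2 -2 0) = Δ·Π!·Σ² = 14/1287  (sign +1)
I_A²/I_B² = (35/1287)/(14/1287) = 5/2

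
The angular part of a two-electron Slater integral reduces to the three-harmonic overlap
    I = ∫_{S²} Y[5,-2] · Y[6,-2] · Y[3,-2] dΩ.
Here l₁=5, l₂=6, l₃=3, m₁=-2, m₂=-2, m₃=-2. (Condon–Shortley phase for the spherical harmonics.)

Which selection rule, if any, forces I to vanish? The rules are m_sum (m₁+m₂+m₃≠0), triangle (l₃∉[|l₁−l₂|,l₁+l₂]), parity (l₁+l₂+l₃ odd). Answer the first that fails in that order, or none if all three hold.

m_sum

m₁+m₂+m₃ = -2 − 2 − 2 = -6  ✗
triangle: |5−6|=1 ≤ l₃=3 ≤ 5+6=11
parity: l₁+l₂+l₃ = 14 is even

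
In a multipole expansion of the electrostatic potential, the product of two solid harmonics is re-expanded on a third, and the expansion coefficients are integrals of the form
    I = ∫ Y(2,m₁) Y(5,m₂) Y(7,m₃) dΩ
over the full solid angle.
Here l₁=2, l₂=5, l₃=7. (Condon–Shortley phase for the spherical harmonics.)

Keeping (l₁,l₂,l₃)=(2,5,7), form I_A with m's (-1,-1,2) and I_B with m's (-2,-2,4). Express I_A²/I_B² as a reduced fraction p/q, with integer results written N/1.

Same 2,5,7: normalisation and zero-m 3j drop out of the ratio.
A: Δ: 0! 4! 10! / 15! → 1/15015; sum: t=0:+1/103680 = 1/103680; 3j²(2 5 7; -1 -1 2) = Δ·Π!·Σ² = 4/143  (sign -1)
B: Δ: 0! 4! 10! / 15! → 1/15015; sum: t=0:+1/725760 = 1/725760; 3j²(2 5 7; -2 -2 4) = Δ·Π!·Σ² = 2/91  (sign -1)
I_A²/I_B² = (4/143)/(2/91) = 14/11

14/11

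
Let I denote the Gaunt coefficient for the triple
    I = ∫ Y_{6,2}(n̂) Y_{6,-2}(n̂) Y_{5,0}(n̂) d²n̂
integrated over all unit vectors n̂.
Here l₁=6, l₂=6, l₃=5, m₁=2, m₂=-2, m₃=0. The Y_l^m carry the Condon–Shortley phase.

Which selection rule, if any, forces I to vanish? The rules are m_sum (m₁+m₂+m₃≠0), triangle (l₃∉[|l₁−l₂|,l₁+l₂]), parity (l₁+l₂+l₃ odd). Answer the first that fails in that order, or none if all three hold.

parity

azimuthal sum: 2 − 2 + 0 = 0  ✓
0 ≤ 5 ≤ 12 (triangle on l)  ✓
L = 6 + 6 + 5 = 17 (odd)  ✗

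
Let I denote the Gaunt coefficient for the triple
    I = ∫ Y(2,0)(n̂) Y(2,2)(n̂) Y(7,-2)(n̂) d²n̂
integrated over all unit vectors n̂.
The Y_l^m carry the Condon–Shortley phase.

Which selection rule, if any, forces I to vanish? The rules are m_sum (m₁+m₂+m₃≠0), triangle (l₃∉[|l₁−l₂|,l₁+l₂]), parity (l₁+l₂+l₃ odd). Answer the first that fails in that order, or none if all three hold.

azimuthal sum: 0 + 2 − 2 = 0  ✓
0 ≤ 7 ≤ 4 (triangle on l)  ✗
L = 2 + 2 + 7 = 11 (odd)

triangle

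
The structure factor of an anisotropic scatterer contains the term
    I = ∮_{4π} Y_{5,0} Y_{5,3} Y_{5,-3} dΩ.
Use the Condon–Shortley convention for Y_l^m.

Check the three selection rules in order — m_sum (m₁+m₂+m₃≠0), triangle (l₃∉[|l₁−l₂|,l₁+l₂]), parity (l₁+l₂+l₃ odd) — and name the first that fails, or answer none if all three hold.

m₁+m₂+m₃ = 0 + 3 − 3 = 0  ✓
triangle: |5−5|=0 ≤ l₃=5 ≤ 5+5=10  ✓
parity: l₁+l₂+l₃ = 15 is odd  ✗

parity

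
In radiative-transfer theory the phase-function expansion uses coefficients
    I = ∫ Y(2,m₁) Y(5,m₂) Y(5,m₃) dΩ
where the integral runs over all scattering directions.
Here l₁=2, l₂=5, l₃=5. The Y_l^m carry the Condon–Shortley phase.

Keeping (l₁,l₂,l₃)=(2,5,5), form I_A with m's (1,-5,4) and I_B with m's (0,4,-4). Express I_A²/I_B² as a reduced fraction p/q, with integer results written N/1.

15/4

Same 2,5,5: normalisation and zero-m 3j drop out of the ratio.
A: Δ: 2! 2! 8! / 13! → 1/38610; sum: t=0:+1/80640 = 1/80640; 3j²(2 5 5; 1 -5 4) = Δ·Π!·Σ² = 9/286  (sign -1)
B: Δ: 2! 2! 8! / 13! → 1/38610; sum: t=1:−1/40320 t=2:+1/20160 = 1/40320; 3j²(2 5 5; 0 4 -4) = Δ·Π!·Σ² = 6/715  (sign -1)
I_A²/I_B² = (9/286)/(6/715) = 15/4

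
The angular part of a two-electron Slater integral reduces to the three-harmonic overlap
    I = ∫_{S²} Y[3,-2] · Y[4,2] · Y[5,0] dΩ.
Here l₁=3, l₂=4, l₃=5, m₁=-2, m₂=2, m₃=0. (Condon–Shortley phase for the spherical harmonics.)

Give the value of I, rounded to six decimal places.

m-sum 0 ✓  L=12 even ✓  1≤5≤7 ✓
Π(2lᵢ+1) = 7×9×11 = 693
triangle coeff Δ(3,4,5) = 1/180180
Σ_t [0,2]: t=0:+1/576 t=1:−1/144 t=2:+1/576 = -1/288
(3j)²=20/1001 [(3 4 5; 0 0 0)], sign=+1
Σ_t [1,2]: t=1:−1/2880 t=2:+1/576 = 1/720
(3j)²=80/3003 [(3 4 5; -2 2 0)], sign=-1
⇒ 4πI² = 4800/13013
I = (-1)√(4800/13013/(4π)) = -0.17132746

-0.171327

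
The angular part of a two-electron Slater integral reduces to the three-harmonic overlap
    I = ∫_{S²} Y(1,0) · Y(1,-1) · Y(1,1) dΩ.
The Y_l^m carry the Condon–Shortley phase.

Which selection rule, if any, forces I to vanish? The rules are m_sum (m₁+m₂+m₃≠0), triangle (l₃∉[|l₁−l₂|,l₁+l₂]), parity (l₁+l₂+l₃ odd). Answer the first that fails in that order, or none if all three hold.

Σmᵢ = 0  ✓
l₃∈[|l₁−l₂|,l₁+l₂]=[0,2], have l₃=1  ✓
Σlᵢ = 3 ⇒ odd  ✗

parity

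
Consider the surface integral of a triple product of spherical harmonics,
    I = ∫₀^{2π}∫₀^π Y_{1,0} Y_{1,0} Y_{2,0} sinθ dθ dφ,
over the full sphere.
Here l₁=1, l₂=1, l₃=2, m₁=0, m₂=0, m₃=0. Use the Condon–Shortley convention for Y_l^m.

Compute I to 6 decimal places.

0.252313

m-sum 0 ✓  L=4 even ✓  0≤2≤2 ✓
Π(2lᵢ+1) = 3×3×5 = 45
triangle coeff Δ(1,1,2) = 1/30
Σ_t [0,0]: t=0:+1/1 = 1/1
(3j)²=2/15 [(1 1 2; 0 0 0)], sign=+1
(m-triple is (0,0,0) — same symbol as above.)
⇒ 4πI² = 4/5
I = (+1)√(4/5/(4π)) = 0.25231325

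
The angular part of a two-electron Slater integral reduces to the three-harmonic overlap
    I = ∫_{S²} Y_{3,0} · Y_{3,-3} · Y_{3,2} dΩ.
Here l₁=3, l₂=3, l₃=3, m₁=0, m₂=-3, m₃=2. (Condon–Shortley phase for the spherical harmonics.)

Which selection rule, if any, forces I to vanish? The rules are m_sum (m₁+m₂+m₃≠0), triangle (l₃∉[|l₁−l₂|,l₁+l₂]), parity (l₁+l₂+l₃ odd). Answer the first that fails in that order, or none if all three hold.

m_sum

azimuthal sum: 0 − 3 + 2 = -1  ✗
0 ≤ 3 ≤ 6 (triangle on l)
L = 3 + 3 + 3 = 9 (odd)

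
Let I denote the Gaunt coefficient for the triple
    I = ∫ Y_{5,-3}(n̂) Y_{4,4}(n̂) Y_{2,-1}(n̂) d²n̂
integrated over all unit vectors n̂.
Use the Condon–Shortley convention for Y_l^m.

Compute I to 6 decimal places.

l₁+l₂+l₃=11 is odd: 3j(l;000)=0 ⇒ I=0

0.000000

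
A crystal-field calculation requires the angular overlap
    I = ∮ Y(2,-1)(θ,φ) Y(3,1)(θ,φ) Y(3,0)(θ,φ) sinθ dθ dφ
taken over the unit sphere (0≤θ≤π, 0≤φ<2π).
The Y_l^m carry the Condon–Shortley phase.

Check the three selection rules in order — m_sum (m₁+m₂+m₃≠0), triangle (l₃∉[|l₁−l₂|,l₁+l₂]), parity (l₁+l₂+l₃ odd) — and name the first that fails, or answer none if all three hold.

azimuthal sum: -1 + 1 + 0 = 0  ✓
1 ≤ 3 ≤ 5 (triangle on l)  ✓
L = 2 + 3 + 3 = 8 (even)  ✓

none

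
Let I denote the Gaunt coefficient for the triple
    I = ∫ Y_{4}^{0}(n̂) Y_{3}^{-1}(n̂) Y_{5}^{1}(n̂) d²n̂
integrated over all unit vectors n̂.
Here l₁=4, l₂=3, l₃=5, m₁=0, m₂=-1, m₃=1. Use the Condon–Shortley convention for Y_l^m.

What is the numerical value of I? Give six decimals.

m-sum 0 ✓  L=12 even ✓  1≤5≤7 ✓
Π(2lᵢ+1) = 9×7×11 = 693
triangle coeff Δ(4,3,5) = 1/180180
Σ_t [0,2]: t=0:+1/576 t=1:−1/144 t=2:+1/576 = -1/288
(3j)²=20/1001 [(4 3 5; 0 0 0)], sign=+1
Σ_t [0,2]: t=0:+1/384 t=1:−1/216 t=2:+1/2304 = -11/6912
(3j)²=11/1638 [(4 3 5; 0 -1 1)], sign=-1
⇒ 4πI² = 110/1183
I = (-1)√(110/1183/(4π)) = -0.08601992

-0.086020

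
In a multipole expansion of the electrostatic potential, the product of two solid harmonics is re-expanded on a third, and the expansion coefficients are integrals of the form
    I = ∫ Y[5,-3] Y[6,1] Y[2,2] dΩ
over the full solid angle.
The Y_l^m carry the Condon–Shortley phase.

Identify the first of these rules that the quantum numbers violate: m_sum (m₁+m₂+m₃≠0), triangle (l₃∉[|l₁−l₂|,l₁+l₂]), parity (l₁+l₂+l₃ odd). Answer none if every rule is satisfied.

Σmᵢ = 0  ✓
l₃∈[|l₁−l₂|,l₁+l₂]=[1,11], have l₃=2  ✓
Σlᵢ = 13 ⇒ odd  ✗

parity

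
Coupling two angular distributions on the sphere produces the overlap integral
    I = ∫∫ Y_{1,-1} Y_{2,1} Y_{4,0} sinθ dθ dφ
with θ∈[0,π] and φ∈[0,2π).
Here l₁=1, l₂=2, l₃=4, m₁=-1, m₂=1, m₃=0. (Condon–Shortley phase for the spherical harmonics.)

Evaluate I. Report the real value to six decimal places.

0.000000

l₃=4 ∉ [1,3] — triangle fails ⇒ I = 0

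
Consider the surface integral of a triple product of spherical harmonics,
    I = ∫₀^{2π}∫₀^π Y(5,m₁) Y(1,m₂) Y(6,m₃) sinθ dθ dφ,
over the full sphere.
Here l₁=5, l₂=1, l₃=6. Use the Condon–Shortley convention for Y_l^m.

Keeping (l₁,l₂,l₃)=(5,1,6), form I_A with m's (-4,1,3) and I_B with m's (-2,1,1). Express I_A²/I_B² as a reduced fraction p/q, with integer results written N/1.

l's match ⇒ only the (l;m) 3-j factors differ between A and B.
A: triangle coeff Δ(5,1,6) = 1/858; Σ_t [0,0]: t=0:+1/725760 = 1/725760; (3j)²=1/286 [(5 1 6; -4 1 3)], sign=-1
B: triangle coeff Δ(5,1,6) = 1/858; Σ_t [0,0]: t=0:+1/60480 = 1/60480; (3j)²=5/429 [(5 1 6; -2 1 1)], sign=-1
I_A²/I_B² = (1/286)/(5/429) = 3/10

3/10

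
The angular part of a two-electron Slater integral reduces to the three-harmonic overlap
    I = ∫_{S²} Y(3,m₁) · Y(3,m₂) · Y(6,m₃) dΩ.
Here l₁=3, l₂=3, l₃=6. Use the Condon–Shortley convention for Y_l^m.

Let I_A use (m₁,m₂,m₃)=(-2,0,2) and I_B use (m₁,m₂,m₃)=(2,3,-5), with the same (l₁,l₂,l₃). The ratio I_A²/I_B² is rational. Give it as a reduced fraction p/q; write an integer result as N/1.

16/33

l's match ⇒ only the (l;m) 3-j factors differ between A and B.
A: triangle coeff Δ(3,3,6) = 1/12012; Σ_t [0,0]: t=0:+1/4320 = 1/4320; (3j)²=8/429 [(3 3 6; -2 0 2)], sign=+1
B: triangle coeff Δ(3,3,6) = 1/12012; Σ_t [0,0]: t=0:+1/86400 = 1/86400; (3j)²=1/26 [(3 3 6; 2 3 -5)], sign=-1
I_A²/I_B² = (8/429)/(1/26) = 16/33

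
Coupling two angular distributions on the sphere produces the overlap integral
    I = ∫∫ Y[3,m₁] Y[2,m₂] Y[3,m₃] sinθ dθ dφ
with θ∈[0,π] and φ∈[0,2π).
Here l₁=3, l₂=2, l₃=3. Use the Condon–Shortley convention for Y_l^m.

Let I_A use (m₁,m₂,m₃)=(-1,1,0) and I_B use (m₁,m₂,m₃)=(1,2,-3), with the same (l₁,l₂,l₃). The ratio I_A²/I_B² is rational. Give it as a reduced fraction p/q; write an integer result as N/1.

Same 3,2,3: normalisation and zero-m 3j drop out of the ratio.
A: Δ: 2! 4! 2! / 9! → 1/3780; sum: t=1:−1/12 t=2:+1/8 = 1/24; 3j²(3 2 3; -1 1 0) = Δ·Π!·Σ² = 1/210  (sign -1)
B: Δ: 2! 4! 2! / 9! → 1/3780; sum: t=2:+1/96 = 1/96; 3j²(3 2 3; 1 2 -3) = Δ·Π!·Σ² = 1/42  (sign +1)
I_A²/I_B² = (1/210)/(1/42) = 1/5

1/5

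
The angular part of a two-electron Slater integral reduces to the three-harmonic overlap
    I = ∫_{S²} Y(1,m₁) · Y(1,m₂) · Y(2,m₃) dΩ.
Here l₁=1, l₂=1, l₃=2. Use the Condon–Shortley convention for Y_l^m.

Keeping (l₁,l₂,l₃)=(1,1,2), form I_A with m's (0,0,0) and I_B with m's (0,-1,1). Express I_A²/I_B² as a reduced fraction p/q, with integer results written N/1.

Shared (l₁,l₂,l₃)=(1,1,2): N and (l;000)² cancel in I_A²/I_B².
A: Δ = 0!·2!·2!/5! = 1/30; Racah Σ t=0..0: t=0:+1/1 = 1/1; ⇒ 3j(1 1 2; 0 0 0)² = 2/15, sgn +1
B: Δ = 0!·2!·2!/5! = 1/30; Racah Σ t=0..0: t=0:+1/2 = 1/2; ⇒ 3j(1 1 2; 0 -1 1)² = 1/10, sgn -1
I_A²/I_B² = (2/15)/(1/10) = 4/3

4/3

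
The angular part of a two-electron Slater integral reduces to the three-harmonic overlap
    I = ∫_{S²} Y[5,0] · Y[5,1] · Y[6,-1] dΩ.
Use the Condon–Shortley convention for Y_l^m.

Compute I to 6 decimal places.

-0.072607

Checks pass: Σm=0; 16 even; l₃=6∈[0,10].
(2·5+1)(2·5+1)(2·6+1) = 1573
Δ: 4! 6! 6! / 17! → 1/28588560
sum: t=0:+1/345600 t=1:−1/13824 t=2:+1/5184 t=3:−1/13824 t=4:+1/345600 = 7/129600
3j²(5 5 6; 0 0 0) = Δ·Π!·Σ² = 80/7293  (sign +1)
sum: t=0:+1/2073600 t=1:−1/34560 t=2:+1/6912 t=3:−1/10368 t=4:+1/138240 = 7/259200
3j²(5 5 6; 0 1 -1) = Δ·Π!·Σ² = 28/7293  (sign -1)
combine: 4πI² = 1573·80/7293·28/7293 = 2240/33813
take √, sign -1: I = -0.07260679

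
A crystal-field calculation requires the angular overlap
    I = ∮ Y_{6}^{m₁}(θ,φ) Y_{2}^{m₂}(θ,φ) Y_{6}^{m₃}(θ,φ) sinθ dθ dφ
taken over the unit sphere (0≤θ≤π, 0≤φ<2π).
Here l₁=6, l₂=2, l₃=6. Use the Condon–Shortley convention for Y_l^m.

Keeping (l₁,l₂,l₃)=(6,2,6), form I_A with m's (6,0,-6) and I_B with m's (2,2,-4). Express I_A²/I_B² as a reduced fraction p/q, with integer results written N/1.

l's match ⇒ only the (l;m) 3-j factors differ between A and B.
A: triangle coeff Δ(6,2,6) = 1/90090; Σ_t [0,0]: t=0:+1/14515200 = 1/14515200; (3j)²=22/455 [(6 2 6; 6 0 -6)], sign=+1
B: triangle coeff Δ(6,2,6) = 1/90090; Σ_t [2,2]: t=2:+1/322560 = 1/322560; (3j)²=18/1001 [(6 2 6; 2 2 -4)], sign=+1
I_A²/I_B² = (22/455)/(18/1001) = 121/45

121/45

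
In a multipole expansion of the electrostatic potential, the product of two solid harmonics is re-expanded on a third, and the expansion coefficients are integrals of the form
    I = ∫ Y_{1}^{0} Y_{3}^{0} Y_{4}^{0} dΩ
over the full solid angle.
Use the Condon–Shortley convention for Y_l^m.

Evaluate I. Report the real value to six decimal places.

Checks pass: Σm=0; 8 even; l₃=4∈[2,4].
(2·1+1)(2·3+1)(2·4+1) = 189
Δ: 0! 2! 6! / 9! → 1/252
sum: t=0:+1/36 = 1/36
3j²(1 3 4; 0 0 0) = Δ·Π!·Σ² = 4/63  (sign +1)
(m-triple is (0,0,0) — same symbol as above.)
combine: 4πI² = 189·4/63·4/63 = 16/21
take √, sign +1: I = 0.24623252

0.246233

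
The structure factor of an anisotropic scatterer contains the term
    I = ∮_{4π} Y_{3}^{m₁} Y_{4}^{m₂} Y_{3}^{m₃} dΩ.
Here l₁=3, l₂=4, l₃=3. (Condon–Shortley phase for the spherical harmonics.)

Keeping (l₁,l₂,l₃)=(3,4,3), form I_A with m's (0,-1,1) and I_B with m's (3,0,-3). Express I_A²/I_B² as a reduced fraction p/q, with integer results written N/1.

l's match ⇒ only the (l;m) 3-j factors differ between A and B.
A: triangle coeff Δ(3,4,3) = 1/34650; Σ_t [1,3]: t=1:−1/48 t=2:+1/24 t=3:−1/288 = 5/288; (3j)²=5/462 [(3 4 3; 0 -1 1)], sign=+1
B: triangle coeff Δ(3,4,3) = 1/34650; Σ_t [0,0]: t=0:+1/1152 = 1/1152; (3j)²=1/154 [(3 4 3; 3 0 -3)], sign=+1
I_A²/I_B² = (5/462)/(1/154) = 5/3

5/3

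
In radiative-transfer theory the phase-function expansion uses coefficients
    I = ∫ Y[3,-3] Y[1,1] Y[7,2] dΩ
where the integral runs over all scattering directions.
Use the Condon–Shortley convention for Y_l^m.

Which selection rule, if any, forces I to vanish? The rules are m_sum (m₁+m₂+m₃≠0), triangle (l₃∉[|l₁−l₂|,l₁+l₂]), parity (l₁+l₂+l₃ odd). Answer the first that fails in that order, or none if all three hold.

azimuthal sum: -3 + 1 + 2 = 0  ✓
2 ≤ 7 ≤ 4 (triangle on l)  ✗
L = 3 + 1 + 7 = 11 (odd)

triangle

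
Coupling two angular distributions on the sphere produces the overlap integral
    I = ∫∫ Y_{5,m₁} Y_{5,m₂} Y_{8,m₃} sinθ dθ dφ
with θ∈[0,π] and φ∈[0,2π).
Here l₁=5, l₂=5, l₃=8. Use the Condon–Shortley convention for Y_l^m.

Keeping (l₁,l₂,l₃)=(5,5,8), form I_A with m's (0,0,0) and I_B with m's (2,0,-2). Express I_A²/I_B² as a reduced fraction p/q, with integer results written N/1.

98/3

Same 5,5,8: normalisation and zero-m 3j drop out of the ratio.
A: Δ: 2! 8! 8! / 19! → 1/37413090; sum: t=0:+1/1036800 t=1:−1/331776 t=2:+1/1036800 = -1/921600; 3j²(5 5 8; 0 0 0) = Δ·Π!·Σ² = 490/46189  (sign -1)
B: Δ: 2! 8! 8! / 19! → 1/37413090; sum: t=0:+1/1036800 t=1:−1/829440 t=2:+1/7257600 = -1/9676800; 3j²(5 5 8; 2 0 -2) = Δ·Π!·Σ² = 15/46189  (sign -1)
I_A²/I_B² = (490/46189)/(15/46189) = 98/3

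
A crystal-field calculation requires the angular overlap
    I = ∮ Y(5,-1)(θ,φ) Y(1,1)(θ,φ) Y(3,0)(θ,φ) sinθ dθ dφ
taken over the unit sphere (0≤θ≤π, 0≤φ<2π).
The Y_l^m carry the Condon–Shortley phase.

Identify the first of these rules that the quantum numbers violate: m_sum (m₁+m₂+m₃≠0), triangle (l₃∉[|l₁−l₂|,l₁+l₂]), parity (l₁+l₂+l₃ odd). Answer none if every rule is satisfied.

triangle

m₁+m₂+m₃ = -1 + 1 + 0 = 0  ✓
triangle: |5−1|=4 ≤ l₃=3 ≤ 5+1=6  ✗
parity: l₁+l₂+l₃ = 9 is odd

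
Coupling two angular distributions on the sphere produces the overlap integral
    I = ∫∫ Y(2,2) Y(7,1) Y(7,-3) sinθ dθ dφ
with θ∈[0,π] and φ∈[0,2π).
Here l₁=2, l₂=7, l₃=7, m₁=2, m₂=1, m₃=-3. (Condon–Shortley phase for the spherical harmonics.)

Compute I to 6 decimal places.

Rules hold: Σm=0, L=16 even, 5≤7≤9.
N = 5·15·15 = 1125
Δ = 2!·2!·12!/17! = 1/185640
Racah Σ t=0..2: t=0:+1/2419200 t=1:−1/518400 t=2:+1/2419200 = -1/907200
⇒ 3j(2 7 7; 0 0 0)² = 56/3315, sgn +1
Racah Σ t=0..0: t=0:+1/3870720 = 1/3870720
⇒ 3j(2 7 7; 2 1 -3)² = 135/6188, sgn +1
4πI² = N·(3j₀)²·(3jₘ)² = 20250/48841
I = +1·√(0.414611/4π) = 0.18164160

0.181642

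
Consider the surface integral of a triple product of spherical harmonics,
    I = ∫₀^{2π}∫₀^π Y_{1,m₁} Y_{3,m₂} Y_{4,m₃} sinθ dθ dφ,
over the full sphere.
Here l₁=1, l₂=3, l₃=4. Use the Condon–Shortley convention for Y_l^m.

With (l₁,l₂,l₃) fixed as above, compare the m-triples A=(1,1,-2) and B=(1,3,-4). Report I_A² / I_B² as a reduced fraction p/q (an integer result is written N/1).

15/28

Same 1,3,4: normalisation and zero-m 3j drop out of the ratio.
A: Δ: 0! 2! 6! / 9! → 1/252; sum: t=0:+1/96 = 1/96; 3j²(1 3 4; 1 1 -2) = Δ·Π!·Σ² = 5/84  (sign +1)
B: Δ: 0! 2! 6! / 9! → 1/252; sum: t=0:+1/1440 = 1/1440; 3j²(1 3 4; 1 3 -4) = Δ·Π!·Σ² = 1/9  (sign +1)
I_A²/I_B² = (5/84)/(1/9) = 15/28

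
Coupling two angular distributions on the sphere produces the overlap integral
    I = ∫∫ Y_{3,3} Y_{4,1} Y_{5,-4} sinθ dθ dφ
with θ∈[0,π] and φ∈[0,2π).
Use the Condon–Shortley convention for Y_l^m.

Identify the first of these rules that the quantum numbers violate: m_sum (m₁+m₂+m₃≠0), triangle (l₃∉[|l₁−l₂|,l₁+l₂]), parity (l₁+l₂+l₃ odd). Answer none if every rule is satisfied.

Σmᵢ = 0  ✓
l₃∈[|l₁−l₂|,l₁+l₂]=[1,7], have l₃=5  ✓
Σlᵢ = 12 ⇒ even  ✓

none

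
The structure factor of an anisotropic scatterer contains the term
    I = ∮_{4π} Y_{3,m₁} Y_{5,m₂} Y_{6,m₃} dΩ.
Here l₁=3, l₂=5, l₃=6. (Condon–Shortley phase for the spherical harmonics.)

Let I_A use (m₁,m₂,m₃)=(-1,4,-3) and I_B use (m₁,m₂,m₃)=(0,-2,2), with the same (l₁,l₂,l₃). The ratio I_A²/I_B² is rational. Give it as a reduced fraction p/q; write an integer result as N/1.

9/1

Same 3,5,6: normalisation and zero-m 3j drop out of the ratio.
A: Δ: 2! 4! 8! / 15! → 1/675675; sum: t=1:−1/241920 t=2:+1/40320 = 1/48384; 3j²(3 5 6; -1 4 -3) = Δ·Π!·Σ² = 24/1001  (sign -1)
B: Δ: 2! 4! 8! / 15! → 1/675675; sum: t=0:+1/8640 t=1:−1/5760 t=2:+1/60480 = -1/24192; 3j²(3 5 6; 0 -2 2) = Δ·Π!·Σ² = 8/3003  (sign -1)
I_A²/I_B² = (24/1001)/(8/3003) = 9/1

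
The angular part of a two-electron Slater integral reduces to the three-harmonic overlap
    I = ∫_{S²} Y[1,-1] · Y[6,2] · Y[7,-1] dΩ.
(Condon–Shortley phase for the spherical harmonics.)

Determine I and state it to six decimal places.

Rules hold: Σm=0, L=14 even, 5≤7≤7.
N = 3·13·15 = 585
Δ = 0!·2!·12!/15! = 1/1365
Racah Σ t=0..0: t=0:+1/518400 = 1/518400
⇒ 3j(1 6 7; 0 0 0)² = 7/195, sgn -1
Racah Σ t=0..0: t=0:+1/1935360 = 1/1935360
⇒ 3j(1 6 7; -1 2 -1)² = 1/91, sgn +1
4πI² = N·(3j₀)²·(3jₘ)² = 3/13
I = -1·√(0.230769/4π) = -0.13551395

-0.135514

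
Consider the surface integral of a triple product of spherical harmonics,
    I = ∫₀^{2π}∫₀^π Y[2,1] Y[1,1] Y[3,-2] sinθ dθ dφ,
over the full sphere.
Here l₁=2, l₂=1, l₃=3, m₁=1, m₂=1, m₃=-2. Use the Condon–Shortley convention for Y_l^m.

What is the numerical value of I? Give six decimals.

0.261169

Checks pass: Σm=0; 6 even; l₃=3∈[1,3].
(2·2+1)(2·1+1)(2·3+1) = 105
Δ: 0! 4! 2! / 7! → 1/105
sum: t=0:+1/4 = 1/4
3j²(2 1 3; 0 0 0) = Δ·Π!·Σ² = 3/35  (sign -1)
sum: t=0:+1/12 = 1/12
3j²(2 1 3; 1 1 -2) = Δ·Π!·Σ² = 2/21  (sign -1)
combine: 4πI² = 105·3/35·2/21 = 6/7
take √, sign +1: I = 0.26116903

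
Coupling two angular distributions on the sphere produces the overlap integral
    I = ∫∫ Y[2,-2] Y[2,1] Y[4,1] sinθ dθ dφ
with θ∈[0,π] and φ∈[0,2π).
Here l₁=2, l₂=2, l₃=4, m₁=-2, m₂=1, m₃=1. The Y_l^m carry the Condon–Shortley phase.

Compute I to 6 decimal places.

-0.090112

Rules hold: Σm=0, L=8 even, 0≤4≤4.
N = 5·5·9 = 225
Δ = 0!·4!·4!/9! = 1/630
Racah Σ t=0..0: t=0:+1/16 = 1/16
⇒ 3j(2 2 4; 0 0 0)² = 2/35, sgn +1
Racah Σ t=0..0: t=0:+1/144 = 1/144
⇒ 3j(2 2 4; -2 1 1)² = 1/126, sgn -1
4πI² = N·(3j₀)²·(3jₘ)² = 5/49
I = -1·√(0.102041/4π) = -0.09011188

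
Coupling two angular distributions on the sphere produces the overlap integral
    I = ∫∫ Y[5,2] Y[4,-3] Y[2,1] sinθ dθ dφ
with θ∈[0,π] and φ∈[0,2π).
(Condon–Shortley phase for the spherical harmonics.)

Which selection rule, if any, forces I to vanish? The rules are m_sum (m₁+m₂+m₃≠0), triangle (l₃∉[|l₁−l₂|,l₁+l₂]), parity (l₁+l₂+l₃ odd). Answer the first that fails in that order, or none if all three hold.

parity

Σmᵢ = 0  ✓
l₃∈[|l₁−l₂|,l₁+l₂]=[1,9], have l₃=2  ✓
Σlᵢ = 11 ⇒ odd  ✗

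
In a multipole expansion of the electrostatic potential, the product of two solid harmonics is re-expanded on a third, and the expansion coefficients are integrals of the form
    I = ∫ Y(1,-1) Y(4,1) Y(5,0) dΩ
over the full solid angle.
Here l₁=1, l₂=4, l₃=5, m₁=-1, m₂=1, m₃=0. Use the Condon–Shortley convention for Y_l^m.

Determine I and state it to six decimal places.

Rules hold: Σm=0, L=10 even, 3≤5≤5.
N = 3·9·11 = 297
Δ = 0!·2!·8!/11! = 1/495
Racah Σ t=0..0: t=0:+1/576 = 1/576
⇒ 3j(1 4 5; 0 0 0)² = 5/99, sgn -1
Racah Σ t=0..0: t=0:+1/1440 = 1/1440
⇒ 3j(1 4 5; -1 1 0)² = 2/99, sgn -1
4πI² = N·(3j₀)²·(3jₘ)² = 10/33
I = +1·√(0.30303/4π) = 0.15528807

0.155288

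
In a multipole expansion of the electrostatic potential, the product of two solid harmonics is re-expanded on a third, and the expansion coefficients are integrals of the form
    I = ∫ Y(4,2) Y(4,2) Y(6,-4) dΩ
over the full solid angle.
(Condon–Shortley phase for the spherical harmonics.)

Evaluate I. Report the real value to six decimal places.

Checks pass: Σm=0; 14 even; l₃=6∈[0,8].
(2·4+1)(2·4+1)(2·6+1) = 1053
Δ: 2! 6! 6! / 15! → 1/1261260
sum: t=0:+1/4608 t=1:−1/1296 t=2:+1/4608 = -7/20736
3j²(4 4 6; 0 0 0) = Δ·Π!·Σ² = 20/1287  (sign -1)
sum: t=0:+1/69120 t=1:−1/14400 t=2:+1/69120 = -7/172800
3j²(4 4 6; 2 2 -4) = Δ·Π!·Σ² = 14/715  (sign -1)
combine: 4πI² = 1053·20/1287·14/715 = 504/1573
take √, sign +1: I = 0.15967833

0.159678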